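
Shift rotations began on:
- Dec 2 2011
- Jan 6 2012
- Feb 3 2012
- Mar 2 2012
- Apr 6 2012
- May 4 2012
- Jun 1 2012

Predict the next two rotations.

These are Fridays at 28- or 35-day spacing (35, 28, 28, 35, 28, 28).
The pattern: 1st Friday of the month.
1st Friday of July 2012: Jul 6 2012.
August 2012 — 1st Friday is Aug 3 2012.

Jul 6 2012, Aug 3 2012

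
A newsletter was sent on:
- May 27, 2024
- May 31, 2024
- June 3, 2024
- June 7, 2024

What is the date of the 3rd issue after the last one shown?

Every event lands on a Monday or Friday (gaps cycle 4, 3, 4).
So the schedule is: every Monday and Friday.
Next Monday: June 10, 2024.
Next Friday: June 14, 2024.
Next Monday: June 17, 2024.

June 17, 2024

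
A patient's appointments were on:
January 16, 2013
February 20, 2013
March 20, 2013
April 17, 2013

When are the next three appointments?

May 15, 2013; June 19, 2013; July 17, 2013

Gaps: 35, 28, 28 days — a mix of 28 and 35. Every date is a Wednesday.
Each is the 3rd Wednesday of its month.
May 2013 — 3rd Wednesday is May 15, 2013.
June 2013 — 3rd Wednesday is June 19, 2013.
3rd Wednesday of July 2013: July 17, 2013.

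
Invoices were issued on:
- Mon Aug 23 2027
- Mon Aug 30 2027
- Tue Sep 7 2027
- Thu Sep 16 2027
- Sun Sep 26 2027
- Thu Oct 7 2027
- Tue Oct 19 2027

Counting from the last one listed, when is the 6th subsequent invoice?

Thu Jan 20 2028

Intervals are 7, 8, 9, 10, 11, 12 days — an arithmetic progression with common difference 1.
Next gap: 13 days. Tue Oct 19 2027 + 13 days = Mon Nov 1 2027.
Next gap: 14 days. Mon Nov 1 2027 + 14 days = Mon Nov 15 2027.
Next gap: 15 days. Mon Nov 15 2027 + 15 days = Tue Nov 30 2027.
Next gap: 16 days. Tue Nov 30 2027 + 16 days = Thu Dec 16 2027.
Next gap: 17 days. Thu Dec 16 2027 + 17 days = Sun Jan 2 2028.
Next gap: 18 days. Sun Jan 2 2028 + 18 days = Thu Jan 20 2028.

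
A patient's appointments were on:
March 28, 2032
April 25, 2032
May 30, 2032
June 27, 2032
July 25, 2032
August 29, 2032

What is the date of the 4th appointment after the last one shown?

Every date is a Sunday; gaps 28, 35, 28, 28, 35 days.
Each is the last Sunday of its month (at least one falls on the 29th or later, ruling out '4th Sunday').
September 2032 ends with Sunday September 26, 2032.
Last Sunday of October 2032: October 31, 2032.
November 2032 ends with Sunday November 28, 2032.
December 2032 ends with Sunday December 26, 2032.

December 26, 2032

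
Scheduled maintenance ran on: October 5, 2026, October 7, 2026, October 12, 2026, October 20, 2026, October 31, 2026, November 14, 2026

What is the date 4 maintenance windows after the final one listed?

February 8, 2027

Intervals are 2, 5, 8, 11, 14 days — an arithmetic progression with common difference 3.
Next gap: 17 days. November 14, 2026 + 17 days = December 1, 2026.
Next gap: 20 days. December 1, 2026 + 20 days = December 21, 2026.
Next gap: 23 days. December 21, 2026 + 23 days = January 13, 2027.
Next gap: 26 days. January 13, 2027 + 26 days = February 8, 2027.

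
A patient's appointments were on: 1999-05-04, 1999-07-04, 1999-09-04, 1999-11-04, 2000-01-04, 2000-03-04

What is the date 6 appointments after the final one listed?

2001-03-04

Gaps: 61, 62, 61, 61, 60 days — not constant. Every event is on the 4th of the month.
Pattern: the 4th of every 2 months.
Next: May 2000 → 2000-05-04.
July 2000: 2000-07-04.
Next: September 2000 → 2000-09-04.
Next: November 2000 → 2000-11-04.
Next: January 2001 → 2001-01-04.
March 2001: 2001-03-04.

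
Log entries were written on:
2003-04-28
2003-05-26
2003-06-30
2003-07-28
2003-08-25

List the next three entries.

Every date is a Monday; gaps 28, 35, 28, 28 days.
Each is the last Monday of its month (at least one falls on the 29th or later, ruling out '4th Monday').
Last Monday of September 2003: 2003-09-29.
October 2003 ends with Monday 2003-10-27.
Last Monday of November 2003: 2003-11-24.

2003-09-29, 2003-10-27, 2003-11-24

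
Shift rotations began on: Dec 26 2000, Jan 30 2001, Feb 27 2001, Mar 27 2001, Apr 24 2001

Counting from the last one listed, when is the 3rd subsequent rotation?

Jul 31 2001

These are Tuesdays with 35, 28, 28, 28-day gaps.
Each is the final Tuesday of its month — Jan 30 2001 is past the 28th, so '4th Tuesday' doesn't fit.
Last Tuesday of May 2001: May 29 2001.
Last Tuesday of June 2001: Jun 26 2001.
July 2001 ends with Tuesday Jul 31 2001.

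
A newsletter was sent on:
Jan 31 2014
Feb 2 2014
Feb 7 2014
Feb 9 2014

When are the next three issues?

Feb 14 2014, Feb 16 2014, Feb 21 2014

Every event lands on a Friday or Sunday (gaps cycle 2, 5, 2).
So the schedule is: every Friday and Sunday.
Next Friday: Feb 14 2014.
The following Sunday is Feb 16 2014.
Next Friday: Feb 21 2014.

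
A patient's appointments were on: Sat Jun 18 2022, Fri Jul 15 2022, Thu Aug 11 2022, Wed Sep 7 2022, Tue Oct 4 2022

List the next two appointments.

Every event comes 27 days after the last (27, 27, 27, 27).
Tue Oct 4 2022 + 27 days = Mon Oct 31 2022.
Mon Oct 31 2022 + 27 days = Sun Nov 27 2022.

Mon Oct 31 2022, Sun Nov 27 2022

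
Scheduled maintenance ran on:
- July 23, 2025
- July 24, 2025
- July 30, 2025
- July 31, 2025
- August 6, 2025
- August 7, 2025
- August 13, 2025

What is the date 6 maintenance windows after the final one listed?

The gap pattern 1, 6, 1, 6, 1, 6 repeats every 2 events.
These are the Wednesdays and Thursdays of each week.
The following Thursday is August 14, 2025.
Next Wednesday: August 20, 2025.
The following Thursday is August 21, 2025.
The following Wednesday is August 27, 2025.
The following Thursday is August 28, 2025.
The following Wednesday is September 3, 2025.

September 3, 2025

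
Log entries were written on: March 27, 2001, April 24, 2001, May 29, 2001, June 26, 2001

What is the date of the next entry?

All Tuesdays; the gaps (28, 35, 28) vary with month length.
This is the last Tuesday of each month.
Last Tuesday of July 2001: July 31, 2001.

July 31, 2001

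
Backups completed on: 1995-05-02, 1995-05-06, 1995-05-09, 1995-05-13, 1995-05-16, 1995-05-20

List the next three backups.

Gaps: 4, 3, 4, 3, 4 days — not constant, but cyclic with period 2.
The events fall on every Tuesday and Saturday.
Next Tuesday: 1995-05-23.
The following Saturday is 1995-05-27.
Next Tuesday: 1995-05-30.

1995-05-23, 1995-05-27, 1995-05-30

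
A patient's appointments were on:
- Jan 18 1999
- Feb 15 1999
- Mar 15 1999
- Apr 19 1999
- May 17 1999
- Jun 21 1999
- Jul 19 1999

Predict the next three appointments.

All dates are Mondays, 28, 28, 35, 28, 35, 28 days apart.
Specifically, the 3rd Monday of each month.
3rd Monday of August 1999: Aug 16 1999.
3rd Monday of September 1999: Sep 20 1999.
October 1999 — 3rd Monday is Oct 18 1999.

Aug 16 1999, Sep 20 1999, Oct 18 1999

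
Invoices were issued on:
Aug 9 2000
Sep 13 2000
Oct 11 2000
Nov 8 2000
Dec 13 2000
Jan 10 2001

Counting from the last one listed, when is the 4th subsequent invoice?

May 9 2001

All dates are Wednesdays, 35, 28, 28, 35, 28 days apart.
Specifically, the 2nd Wednesday of each month.
2nd Wednesday of February 2001: Feb 14 2001.
2nd Wednesday of March 2001: Mar 14 2001.
2nd Wednesday of April 2001: Apr 11 2001.
May 2001 — 2nd Wednesday is May 9 2001.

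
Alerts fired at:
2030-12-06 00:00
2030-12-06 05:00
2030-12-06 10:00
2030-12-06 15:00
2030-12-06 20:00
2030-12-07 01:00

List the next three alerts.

Gaps: 5, 5, 5, 5, 5 hours — each event is 5 hours after the previous one.
2030-12-07 01:00 + 5 h = 2030-12-07 06:00.
2030-12-07 06:00 + 5 h = 2030-12-07 11:00.
2030-12-07 11:00 + 5 h = 2030-12-07 16:00.

2030-12-07 06:00, 2030-12-07 11:00, 2030-12-07 16:00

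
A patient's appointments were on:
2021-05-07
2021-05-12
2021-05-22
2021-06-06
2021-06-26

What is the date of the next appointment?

The spacing grows by 5 each time: 5, 10, 15, 20 days.
Next gap: 25 days. 2021-06-26 + 25 days = 2021-07-21.

2021-07-21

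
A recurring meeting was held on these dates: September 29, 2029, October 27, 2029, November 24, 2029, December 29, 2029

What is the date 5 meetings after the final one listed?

May 25, 2030

Every date is a Saturday; gaps 28, 28, 35 days.
Each is the last Saturday of its month (at least one falls on the 29th or later, ruling out '4th Saturday').
Last Saturday of January 2030: January 26, 2030.
February 2030 ends with Saturday February 23, 2030.
Last Saturday of March 2030: March 30, 2030.
April 2030 ends with Saturday April 27, 2030.
Last Saturday of May 2030: May 25, 2030.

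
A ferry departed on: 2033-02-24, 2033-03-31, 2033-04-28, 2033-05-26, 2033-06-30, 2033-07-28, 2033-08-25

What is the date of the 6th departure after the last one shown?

These are Thursdays with 35, 28, 28, 35, 28, 28-day gaps.
Each is the final Thursday of its month — 2033-03-31 is past the 28th, so '4th Thursday' doesn't fit.
September 2033 ends with Thursday 2033-09-29.
October 2033 ends with Thursday 2033-10-27.
Last Thursday of November 2033: 2033-11-24.
Last Thursday of December 2033: 2033-12-29.
Last Thursday of January 2034: 2034-01-26.
February 2034 ends with Thursday 2034-02-23.

2034-02-23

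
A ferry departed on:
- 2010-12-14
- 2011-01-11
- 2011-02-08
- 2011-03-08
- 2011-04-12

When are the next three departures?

These are Tuesdays at 28- or 35-day spacing (28, 28, 28, 35).
The pattern: 2nd Tuesday of the month.
May 2011 — 2nd Tuesday is 2011-05-10.
June 2011 — 2nd Tuesday is 2011-06-14.
2nd Tuesday of July 2011: 2011-07-12.

2011-05-10, 2011-06-14, 2011-07-12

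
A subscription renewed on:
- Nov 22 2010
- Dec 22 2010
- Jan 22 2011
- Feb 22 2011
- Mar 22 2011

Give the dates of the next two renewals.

Apr 22 2011, May 22 2011

The day-of-month is always 22 (30, 31, 31, 28 days between events).
So this recurs on the 22nd of each month.
April 2011: Apr 22 2011.
May 2011: May 22 2011.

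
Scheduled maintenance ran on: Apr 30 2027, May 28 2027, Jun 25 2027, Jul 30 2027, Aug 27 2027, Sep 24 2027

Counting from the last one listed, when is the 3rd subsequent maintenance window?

Dec 31 2027

All Fridays; the gaps (28, 28, 35, 28, 28) vary with month length.
This is the last Friday of each month.
Last Friday of October 2027: Oct 29 2027.
Last Friday of November 2027: Nov 26 2027.
December 2027 ends with Friday Dec 31 2027.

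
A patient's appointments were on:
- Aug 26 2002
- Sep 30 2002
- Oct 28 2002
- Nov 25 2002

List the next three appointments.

Every date is a Monday; gaps 35, 28, 28 days.
Each is the last Monday of its month (at least one falls on the 29th or later, ruling out '4th Monday').
December 2002 ends with Monday Dec 30 2002.
Last Monday of January 2003: Jan 27 2003.
Last Monday of February 2003: Feb 24 2003.

Dec 30 2002, Jan 27 2003, Feb 24 2003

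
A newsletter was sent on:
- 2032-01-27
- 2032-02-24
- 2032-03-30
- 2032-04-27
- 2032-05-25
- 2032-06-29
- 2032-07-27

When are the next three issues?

Every date is a Tuesday; gaps 28, 35, 28, 28, 35, 28 days.
Each is the last Tuesday of its month (at least one falls on the 29th or later, ruling out '4th Tuesday').
Last Tuesday of August 2032: 2032-08-31.
Last Tuesday of September 2032: 2032-09-28.
Last Tuesday of October 2032: 2032-10-26.

2032-08-31, 2032-09-28, 2032-10-26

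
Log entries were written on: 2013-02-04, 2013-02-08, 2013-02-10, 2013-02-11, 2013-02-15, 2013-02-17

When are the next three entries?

Every event lands on a Monday or Friday or Sunday (gaps cycle 4, 2, 1, 4, 2).
So the schedule is: every Monday, Friday and Sunday.
The following Monday is 2013-02-18.
The following Friday is 2013-02-22.
Next Sunday: 2013-02-24.

2013-02-18, 2013-02-22, 2013-02-24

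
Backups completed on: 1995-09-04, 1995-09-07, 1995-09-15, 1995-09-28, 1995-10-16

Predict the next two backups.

1995-11-08, 1995-12-06

Gaps: 3, 8, 13, 18 days — each gap is 5 larger than the previous one.
Next gap: 23 days. 1995-10-16 + 23 days = 1995-11-08.
Next gap: 28 days. 1995-11-08 + 28 days = 1995-12-06.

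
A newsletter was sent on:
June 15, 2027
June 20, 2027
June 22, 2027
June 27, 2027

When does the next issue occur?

June 29, 2027

Gaps: 5, 2, 5 days — not constant, but cyclic with period 2.
The events fall on every Tuesday and Sunday.
Next Tuesday: June 29, 2027.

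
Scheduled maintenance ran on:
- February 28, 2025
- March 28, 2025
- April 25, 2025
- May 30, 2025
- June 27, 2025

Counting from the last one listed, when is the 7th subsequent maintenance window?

January 30, 2026

These are Fridays with 28, 28, 35, 28-day gaps.
Each is the final Friday of its month — May 30, 2025 is past the 28th, so '4th Friday' doesn't fit.
Last Friday of July 2025: July 25, 2025.
Last Friday of August 2025: August 29, 2025.
Last Friday of September 2025: September 26, 2025.
October 2025 ends with Friday October 31, 2025.
November 2025 ends with Friday November 28, 2025.
Last Friday of December 2025: December 26, 2025.
January 2026 ends with Friday January 30, 2026.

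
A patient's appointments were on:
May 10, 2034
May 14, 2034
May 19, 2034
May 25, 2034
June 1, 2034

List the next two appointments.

June 9, 2034; June 18, 2034

Intervals are 4, 5, 6, 7 days — an arithmetic progression with common difference 1.
Next gap: 8 days. June 1, 2034 + 8 days = June 9, 2034.
Next gap: 9 days. June 9, 2034 + 9 days = June 18, 2034.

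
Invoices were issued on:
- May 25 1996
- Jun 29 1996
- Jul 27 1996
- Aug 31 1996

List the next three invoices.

Sep 28 1996, Oct 26 1996, Nov 30 1996

These are Saturdays with 35, 28, 35-day gaps.
Each is the final Saturday of its month — Jun 29 1996 is past the 28th, so '4th Saturday' doesn't fit.
Last Saturday of September 1996: Sep 28 1996.
October 1996 ends with Saturday Oct 26 1996.
Last Saturday of November 1996: Nov 30 1996.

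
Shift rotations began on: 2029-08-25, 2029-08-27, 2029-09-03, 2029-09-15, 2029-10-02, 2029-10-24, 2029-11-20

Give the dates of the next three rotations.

Intervals are 2, 7, 12, 17, 22, 27 days — an arithmetic progression with common difference 5.
Next gap: 32 days. 2029-11-20 + 32 days = 2029-12-22.
Next gap: 37 days. 2029-12-22 + 37 days = 2030-01-28.
Next gap: 42 days. 2030-01-28 + 42 days = 2030-03-11.

2029-12-22, 2030-01-28, 2030-03-11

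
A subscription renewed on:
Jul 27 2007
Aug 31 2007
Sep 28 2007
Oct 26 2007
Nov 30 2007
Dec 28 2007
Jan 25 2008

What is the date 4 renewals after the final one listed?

May 30 2008

All Fridays; the gaps (35, 28, 28, 35, 28, 28) vary with month length.
This is the last Friday of each month.
February 2008 ends with Friday Feb 29 2008.
Last Friday of March 2008: Mar 28 2008.
Last Friday of April 2008: Apr 25 2008.
May 2008 ends with Friday May 30 2008.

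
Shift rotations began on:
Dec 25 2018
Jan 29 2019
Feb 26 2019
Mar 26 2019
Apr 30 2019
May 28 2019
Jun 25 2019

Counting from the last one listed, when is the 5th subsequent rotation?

Every date is a Tuesday; gaps 35, 28, 28, 35, 28, 28 days.
Each is the last Tuesday of its month (at least one falls on the 29th or later, ruling out '4th Tuesday').
Last Tuesday of July 2019: Jul 30 2019.
August 2019 ends with Tuesday Aug 27 2019.
Last Tuesday of September 2019: Sep 24 2019.
Last Tuesday of October 2019: Oct 29 2019.
November 2019 ends with Tuesday Nov 26 2019.

Nov 26 2019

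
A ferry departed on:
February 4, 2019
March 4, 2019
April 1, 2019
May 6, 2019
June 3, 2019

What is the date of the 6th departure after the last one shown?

Gaps: 28, 28, 35, 28 days — a mix of 28 and 35. Every date is a Monday.
Each is the 1st Monday of its month.
1st Monday of July 2019: July 1, 2019.
1st Monday of August 2019: August 5, 2019.
1st Monday of September 2019: September 2, 2019.
1st Monday of October 2019: October 7, 2019.
November 2019 — 1st Monday is November 4, 2019.
1st Monday of December 2019: December 2, 2019.

December 2, 2019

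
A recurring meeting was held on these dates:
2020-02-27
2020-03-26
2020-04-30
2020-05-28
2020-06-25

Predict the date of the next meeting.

2020-07-30

These are Thursdays with 28, 35, 28, 28-day gaps.
Each is the final Thursday of its month — 2020-04-30 is past the 28th, so '4th Thursday' doesn't fit.
July 2020 ends with Thursday 2020-07-30.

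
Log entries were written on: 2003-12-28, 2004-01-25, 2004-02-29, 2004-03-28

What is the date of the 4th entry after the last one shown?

2004-07-25

These are Sundays with 28, 35, 28-day gaps.
Each is the final Sunday of its month — 2004-02-29 is past the 28th, so '4th Sunday' doesn't fit.
Last Sunday of April 2004: 2004-04-25.
Last Sunday of May 2004: 2004-05-30.
Last Sunday of June 2004: 2004-06-27.
Last Sunday of July 2004: 2004-07-25.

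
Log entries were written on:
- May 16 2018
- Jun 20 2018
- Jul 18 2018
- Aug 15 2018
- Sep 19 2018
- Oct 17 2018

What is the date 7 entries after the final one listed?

All dates are Wednesdays, 35, 28, 28, 35, 28 days apart.
Specifically, the 3rd Wednesday of each month.
3rd Wednesday of November 2018: Nov 21 2018.
3rd Wednesday of December 2018: Dec 19 2018.
January 2019 — 3rd Wednesday is Jan 16 2019.
February 2019 — 3rd Wednesday is Feb 20 2019.
3rd Wednesday of March 2019: Mar 20 2019.
3rd Wednesday of April 2019: Apr 17 2019.
May 2019 — 3rd Wednesday is May 15 2019.

May 15 2019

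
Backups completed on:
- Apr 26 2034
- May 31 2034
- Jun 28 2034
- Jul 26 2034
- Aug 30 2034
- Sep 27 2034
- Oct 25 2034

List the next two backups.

Nov 29 2034, Dec 27 2034

Every date is a Wednesday; gaps 35, 28, 28, 35, 28, 28 days.
Each is the last Wednesday of its month (at least one falls on the 29th or later, ruling out '4th Wednesday').
November 2034 ends with Wednesday Nov 29 2034.
Last Wednesday of December 2034: Dec 27 2034.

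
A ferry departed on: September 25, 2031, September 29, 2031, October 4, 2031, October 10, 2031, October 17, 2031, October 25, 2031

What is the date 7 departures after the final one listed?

January 17, 2032

The spacing grows by 1 each time: 4, 5, 6, 7, 8 days.
Next gap: 9 days. October 25, 2031 + 9 days = November 3, 2031.
Next gap: 10 days. November 3, 2031 + 10 days = November 13, 2031.
Next gap: 11 days. November 13, 2031 + 11 days = November 24, 2031.
Next gap: 12 days. November 24, 2031 + 12 days = December 6, 2031.
Next gap: 13 days. December 6, 2031 + 13 days = December 19, 2031.
Next gap: 14 days. December 19, 2031 + 14 days = January 2, 2032.
Next gap: 15 days. January 2, 2032 + 15 days = January 17, 2032.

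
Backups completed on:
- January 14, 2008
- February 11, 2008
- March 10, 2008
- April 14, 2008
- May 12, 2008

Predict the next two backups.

Gaps: 28, 28, 35, 28 days — a mix of 28 and 35. Every date is a Monday.
Each is the 2nd Monday of its month.
2nd Monday of June 2008: June 9, 2008.
2nd Monday of July 2008: July 14, 2008.

June 9, 2008; July 14, 2008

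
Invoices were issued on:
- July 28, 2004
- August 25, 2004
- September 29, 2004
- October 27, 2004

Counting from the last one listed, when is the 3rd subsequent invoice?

January 26, 2005

All Wednesdays; the gaps (28, 35, 28) vary with month length.
This is the last Wednesday of each month.
November 2004 ends with Wednesday November 24, 2004.
December 2004 ends with Wednesday December 29, 2004.
Last Wednesday of January 2005: January 26, 2005.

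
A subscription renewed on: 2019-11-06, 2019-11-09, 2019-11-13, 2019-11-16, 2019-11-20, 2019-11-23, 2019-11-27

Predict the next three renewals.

2019-11-30, 2019-12-04, 2019-12-07

Gaps: 3, 4, 3, 4, 3, 4 days — not constant, but cyclic with period 2.
The events fall on every Wednesday and Saturday.
The following Saturday is 2019-11-30.
The following Wednesday is 2019-12-04.
The following Saturday is 2019-12-07.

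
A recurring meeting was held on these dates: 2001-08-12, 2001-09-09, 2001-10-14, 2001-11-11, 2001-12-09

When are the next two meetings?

All dates are Sundays, 28, 35, 28, 28 days apart.
Specifically, the 2nd Sunday of each month.
January 2002 — 2nd Sunday is 2002-01-13.
2nd Sunday of February 2002: 2002-02-10.

2002-01-13, 2002-02-10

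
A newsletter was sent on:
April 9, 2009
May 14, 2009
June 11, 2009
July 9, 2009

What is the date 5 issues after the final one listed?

December 10, 2009

Gaps: 35, 28, 28 days — a mix of 28 and 35. Every date is a Thursday.
Each is the 2nd Thursday of its month.
August 2009 — 2nd Thursday is August 13, 2009.
September 2009 — 2nd Thursday is September 10, 2009.
October 2009 — 2nd Thursday is October 8, 2009.
November 2009 — 2nd Thursday is November 12, 2009.
December 2009 — 2nd Thursday is December 10, 2009.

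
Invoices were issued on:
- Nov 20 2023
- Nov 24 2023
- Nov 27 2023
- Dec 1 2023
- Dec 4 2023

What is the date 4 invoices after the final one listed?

Dec 18 2023

The gap pattern 4, 3, 4, 3 repeats every 2 events.
These are the Mondays and Fridays of each week.
The following Friday is Dec 8 2023.
Next Monday: Dec 11 2023.
The following Friday is Dec 15 2023.
Next Monday: Dec 18 2023.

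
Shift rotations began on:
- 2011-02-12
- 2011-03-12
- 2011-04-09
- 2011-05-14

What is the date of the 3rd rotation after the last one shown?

Gaps: 28, 28, 35 days — a mix of 28 and 35. Every date is a Saturday.
Each is the 2nd Saturday of its month.
June 2011 — 2nd Saturday is 2011-06-11.
July 2011 — 2nd Saturday is 2011-07-09.
August 2011 — 2nd Saturday is 2011-08-13.

2011-08-13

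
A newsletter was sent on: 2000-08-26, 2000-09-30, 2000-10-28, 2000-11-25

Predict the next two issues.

2000-12-30, 2001-01-27

These are Saturdays with 35, 28, 28-day gaps.
Each is the final Saturday of its month — 2000-09-30 is past the 28th, so '4th Saturday' doesn't fit.
December 2000 ends with Saturday 2000-12-30.
Last Saturday of January 2001: 2001-01-27.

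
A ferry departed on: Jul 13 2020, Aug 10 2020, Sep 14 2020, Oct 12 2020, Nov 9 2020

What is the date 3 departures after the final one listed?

Feb 8 2021

All dates are Mondays, 28, 35, 28, 28 days apart.
Specifically, the 2nd Monday of each month.
2nd Monday of December 2020: Dec 14 2020.
2nd Monday of January 2021: Jan 11 2021.
2nd Monday of February 2021: Feb 8 2021.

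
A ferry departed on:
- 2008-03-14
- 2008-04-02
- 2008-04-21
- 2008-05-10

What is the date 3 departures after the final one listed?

The spacing is 19, 19, 19 days — always 19 days.
2008-05-10 + 19 days = 2008-05-29.
2008-05-29 + 19 days = 2008-06-17.
2008-06-17 + 19 days = 2008-07-06.

2008-07-06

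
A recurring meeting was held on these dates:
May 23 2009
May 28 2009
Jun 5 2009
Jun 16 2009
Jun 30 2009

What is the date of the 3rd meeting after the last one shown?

Aug 29 2009

The spacing grows by 3 each time: 5, 8, 11, 14 days.
Next gap: 17 days. Jun 30 2009 + 17 days = Jul 17 2009.
Next gap: 20 days. Jul 17 2009 + 20 days = Aug 6 2009.
Next gap: 23 days. Aug 6 2009 + 23 days = Aug 29 2009.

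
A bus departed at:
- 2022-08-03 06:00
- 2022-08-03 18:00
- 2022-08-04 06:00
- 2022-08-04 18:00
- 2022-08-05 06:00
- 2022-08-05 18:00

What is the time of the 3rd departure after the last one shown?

2022-08-07 06:00

Spacing: 12, 12, 12, 12, 12 h — constant 12 h.
2022-08-05 18:00 + 12 h = 2022-08-06 06:00.
2022-08-06 06:00 + 12 h = 2022-08-06 18:00.
2022-08-06 18:00 + 12 h = 2022-08-07 06:00.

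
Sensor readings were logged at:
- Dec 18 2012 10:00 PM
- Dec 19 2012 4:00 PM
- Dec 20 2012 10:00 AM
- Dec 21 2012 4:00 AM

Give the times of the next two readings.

Dec 21 2012 10:00 PM, Dec 22 2012 4:00 PM

The interval is a steady 18 hours (18, 18, 18).
Dec 21 2012 4:00 AM + 18 h = Dec 21 2012 10:00 PM.
Dec 21 2012 10:00 PM + 18 h = Dec 22 2012 4:00 PM.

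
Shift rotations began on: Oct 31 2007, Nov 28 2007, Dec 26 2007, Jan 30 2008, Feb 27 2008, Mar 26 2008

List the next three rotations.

Every date is a Wednesday; gaps 28, 28, 35, 28, 28 days.
Each is the last Wednesday of its month (at least one falls on the 29th or later, ruling out '4th Wednesday').
April 2008 ends with Wednesday Apr 30 2008.
May 2008 ends with Wednesday May 28 2008.
June 2008 ends with Wednesday Jun 25 2008.

Apr 30 2008, May 28 2008, Jun 25 2008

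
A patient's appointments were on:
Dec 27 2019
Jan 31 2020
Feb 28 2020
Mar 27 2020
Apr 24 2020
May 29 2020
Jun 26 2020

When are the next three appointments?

Jul 31 2020, Aug 28 2020, Sep 25 2020

Every date is a Friday; gaps 35, 28, 28, 28, 35, 28 days.
Each is the last Friday of its month (at least one falls on the 29th or later, ruling out '4th Friday').
July 2020 ends with Friday Jul 31 2020.
Last Friday of August 2020: Aug 28 2020.
September 2020 ends with Friday Sep 25 2020.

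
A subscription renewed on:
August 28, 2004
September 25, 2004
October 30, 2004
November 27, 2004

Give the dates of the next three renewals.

These are Saturdays with 28, 35, 28-day gaps.
Each is the final Saturday of its month — October 30, 2004 is past the 28th, so '4th Saturday' doesn't fit.
December 2004 ends with Saturday December 25, 2004.
Last Saturday of January 2005: January 29, 2005.
Last Saturday of February 2005: February 26, 2005.

December 25, 2004; January 29, 2005; February 26, 2005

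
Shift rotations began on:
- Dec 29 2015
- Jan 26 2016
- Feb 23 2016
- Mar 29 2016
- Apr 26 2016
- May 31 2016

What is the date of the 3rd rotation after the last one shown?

These are Tuesdays with 28, 28, 35, 28, 35-day gaps.
Each is the final Tuesday of its month — Dec 29 2015 is past the 28th, so '4th Tuesday' doesn't fit.
June 2016 ends with Tuesday Jun 28 2016.
July 2016 ends with Tuesday Jul 26 2016.
August 2016 ends with Tuesday Aug 30 2016.

Aug 30 2016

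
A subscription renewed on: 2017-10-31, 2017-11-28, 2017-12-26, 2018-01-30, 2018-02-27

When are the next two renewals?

All Tuesdays; the gaps (28, 28, 35, 28) vary with month length.
This is the last Tuesday of each month.
March 2018 ends with Tuesday 2018-03-27.
Last Tuesday of April 2018: 2018-04-24.

2018-03-27, 2018-04-24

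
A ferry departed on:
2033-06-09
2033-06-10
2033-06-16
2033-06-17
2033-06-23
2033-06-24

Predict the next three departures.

2033-06-30, 2033-07-01, 2033-07-07

Every event lands on a Thursday or Friday (gaps cycle 1, 6, 1, 6, 1).
So the schedule is: every Thursday and Friday.
The following Thursday is 2033-06-30.
The following Friday is 2033-07-01.
Next Thursday: 2033-07-07.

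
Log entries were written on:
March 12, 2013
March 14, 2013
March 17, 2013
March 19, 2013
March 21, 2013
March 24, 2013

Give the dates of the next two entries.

Gaps: 2, 3, 2, 2, 3 days — not constant, but cyclic with period 3.
The events fall on every Tuesday, Thursday and Sunday.
The following Tuesday is March 26, 2013.
The following Thursday is March 28, 2013.

March 26, 2013; March 28, 2013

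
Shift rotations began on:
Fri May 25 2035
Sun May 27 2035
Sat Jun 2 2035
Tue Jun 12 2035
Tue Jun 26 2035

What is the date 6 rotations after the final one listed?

Tue Dec 11 2035

The spacing grows by 4 each time: 2, 6, 10, 14 days.
Next gap: 18 days. Tue Jun 26 2035 + 18 days = Sat Jul 14 2035.
Next gap: 22 days. Sat Jul 14 2035 + 22 days = Sun Aug 5 2035.
Next gap: 26 days. Sun Aug 5 2035 + 26 days = Fri Aug 31 2035.
Next gap: 30 days. Fri Aug 31 2035 + 30 days = Sun Sep 30 2035.
Next gap: 34 days. Sun Sep 30 2035 + 34 days = Sat Nov 3 2035.
Next gap: 38 days. Sat Nov 3 2035 + 38 days = Tue Dec 11 2035.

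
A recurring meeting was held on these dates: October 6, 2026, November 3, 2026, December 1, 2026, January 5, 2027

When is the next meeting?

Gaps: 28, 28, 35 days — a mix of 28 and 35. Every date is a Tuesday.
Each is the 1st Tuesday of its month.
1st Tuesday of February 2027: February 2, 2027.

February 2, 2027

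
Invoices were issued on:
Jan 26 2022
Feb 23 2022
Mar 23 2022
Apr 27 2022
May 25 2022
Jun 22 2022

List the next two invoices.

Jul 27 2022, Aug 24 2022

Gaps: 28, 28, 35, 28, 28 days — a mix of 28 and 35. Every date is a Wednesday.
Each is the 4th Wednesday of its month.
July 2022 — 4th Wednesday is Jul 27 2022.
4th Wednesday of August 2022: Aug 24 2022.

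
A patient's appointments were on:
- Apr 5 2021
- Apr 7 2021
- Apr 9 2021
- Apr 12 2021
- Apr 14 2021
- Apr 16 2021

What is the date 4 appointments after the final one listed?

Apr 26 2021

Every event lands on a Monday or Wednesday or Friday (gaps cycle 2, 2, 3, 2, 2).
So the schedule is: every Monday, Wednesday and Friday.
Next Monday: Apr 19 2021.
Next Wednesday: Apr 21 2021.
Next Friday: Apr 23 2021.
The following Monday is Apr 26 2021.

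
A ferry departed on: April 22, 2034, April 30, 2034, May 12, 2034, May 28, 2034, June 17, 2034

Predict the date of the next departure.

The spacing grows by 4 each time: 8, 12, 16, 20 days.
Next gap: 24 days. June 17, 2034 + 24 days = July 11, 2034.

July 11, 2034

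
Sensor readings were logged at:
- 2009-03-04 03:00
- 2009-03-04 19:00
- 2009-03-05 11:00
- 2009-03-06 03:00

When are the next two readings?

2009-03-06 19:00, 2009-03-07 11:00

Spacing: 16, 16, 16 h — constant 16 h.
2009-03-06 03:00 + 16 h = 2009-03-06 19:00.
2009-03-06 19:00 + 16 h = 2009-03-07 11:00.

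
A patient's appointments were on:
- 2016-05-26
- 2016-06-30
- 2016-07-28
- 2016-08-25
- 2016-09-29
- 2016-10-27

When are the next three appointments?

2016-11-24, 2016-12-29, 2017-01-26

All Thursdays; the gaps (35, 28, 28, 35, 28) vary with month length.
This is the last Thursday of each month.
November 2016 ends with Thursday 2016-11-24.
December 2016 ends with Thursday 2016-12-29.
January 2017 ends with Thursday 2017-01-26.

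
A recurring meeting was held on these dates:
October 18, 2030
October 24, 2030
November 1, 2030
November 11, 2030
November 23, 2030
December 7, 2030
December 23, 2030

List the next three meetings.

Intervals are 6, 8, 10, 12, 14, 16 days — an arithmetic progression with common difference 2.
Next gap: 18 days. December 23, 2030 + 18 days = January 10, 2031.
Next gap: 20 days. January 10, 2031 + 20 days = January 30, 2031.
Next gap: 22 days. January 30, 2031 + 22 days = February 21, 2031.

January 10, 2031; January 30, 2031; February 21, 2031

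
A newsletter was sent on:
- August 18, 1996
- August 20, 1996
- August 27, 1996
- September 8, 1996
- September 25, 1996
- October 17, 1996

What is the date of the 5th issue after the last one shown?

April 20, 1997

Gaps: 2, 7, 12, 17, 22 days — each gap is 5 larger than the previous one.
Next gap: 27 days. October 17, 1996 + 27 days = November 13, 1996.
Next gap: 32 days. November 13, 1996 + 32 days = December 15, 1996.
Next gap: 37 days. December 15, 1996 + 37 days = January 21, 1997.
Next gap: 42 days. January 21, 1997 + 42 days = March 4, 1997.
Next gap: 47 days. March 4, 1997 + 47 days = April 20, 1997.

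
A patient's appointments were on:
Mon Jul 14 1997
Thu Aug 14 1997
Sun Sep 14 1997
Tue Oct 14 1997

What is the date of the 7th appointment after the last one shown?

Thu May 14 1998

Each date is the 14th; the gaps (31, 31, 30) track the month lengths.
The rule is the 14th of each month.
Next: November 1997 → Fri Nov 14 1997.
December 1997: Sun Dec 14 1997.
Next: January 1998 → Wed Jan 14 1998.
February 1998: Sat Feb 14 1998.
Next: March 1998 → Sat Mar 14 1998.
April 1998: Tue Apr 14 1998.
Next: May 1998 → Thu May 14 1998.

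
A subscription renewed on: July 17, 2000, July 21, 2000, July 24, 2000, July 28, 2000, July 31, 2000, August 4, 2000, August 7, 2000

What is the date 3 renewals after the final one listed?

August 18, 2000

Every event lands on a Monday or Friday (gaps cycle 4, 3, 4, 3, 4, 3).
So the schedule is: every Monday and Friday.
Next Friday: August 11, 2000.
The following Monday is August 14, 2000.
The following Friday is August 18, 2000.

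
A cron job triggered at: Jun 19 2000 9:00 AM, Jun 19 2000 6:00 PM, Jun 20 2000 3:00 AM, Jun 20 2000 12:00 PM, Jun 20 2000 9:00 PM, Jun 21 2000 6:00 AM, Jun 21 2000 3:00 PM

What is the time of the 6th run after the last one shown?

Gaps: 9, 9, 9, 9, 9, 9 hours — each event is 9 hours after the previous one.
Jun 21 2000 3:00 PM + 9 h = Jun 22 2000 12:00 AM.
Jun 22 2000 12:00 AM + 9 h = Jun 22 2000 9:00 AM.
Jun 22 2000 9:00 AM + 9 h = Jun 22 2000 6:00 PM.
Jun 22 2000 6:00 PM + 9 h = Jun 23 2000 3:00 AM.
Jun 23 2000 3:00 AM + 9 h = Jun 23 2000 12:00 PM.
Jun 23 2000 12:00 PM + 9 h = Jun 23 2000 9:00 PM.

Jun 23 2000 9:00 PM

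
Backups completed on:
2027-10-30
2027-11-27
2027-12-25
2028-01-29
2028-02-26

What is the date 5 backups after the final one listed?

2028-07-29

Every date is a Saturday; gaps 28, 28, 35, 28 days.
Each is the last Saturday of its month (at least one falls on the 29th or later, ruling out '4th Saturday').
Last Saturday of March 2028: 2028-03-25.
April 2028 ends with Saturday 2028-04-29.
May 2028 ends with Saturday 2028-05-27.
June 2028 ends with Saturday 2028-06-24.
Last Saturday of July 2028: 2028-07-29.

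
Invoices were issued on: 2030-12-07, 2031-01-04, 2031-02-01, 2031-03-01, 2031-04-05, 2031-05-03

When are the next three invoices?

These are Saturdays at 28- or 35-day spacing (28, 28, 28, 35, 28).
The pattern: 1st Saturday of the month.
June 2031 — 1st Saturday is 2031-06-07.
July 2031 — 1st Saturday is 2031-07-05.
August 2031 — 1st Saturday is 2031-08-02.

2031-06-07, 2031-07-05, 2031-08-02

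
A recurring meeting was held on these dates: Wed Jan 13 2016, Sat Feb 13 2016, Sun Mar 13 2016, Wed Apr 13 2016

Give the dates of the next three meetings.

The day-of-month is always 13 (31, 29, 31 days between events).
So this recurs on the 13th of each month.
May 2016: Fri May 13 2016.
Next: June 2016 → Mon Jun 13 2016.
Next: July 2016 → Wed Jul 13 2016.

Fri May 13 2016, Mon Jun 13 2016, Wed Jul 13 2016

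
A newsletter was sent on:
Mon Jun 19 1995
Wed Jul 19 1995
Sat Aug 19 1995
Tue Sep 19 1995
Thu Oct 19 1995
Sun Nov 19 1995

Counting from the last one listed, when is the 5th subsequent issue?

Gaps: 30, 31, 31, 30, 31 days — not constant. Every event is on the 19th of the month.
Pattern: the 19th of each month.
December 1995: Tue Dec 19 1995.
Next: January 1996 → Fri Jan 19 1996.
February 1996: Mon Feb 19 1996.
March 1996: Tue Mar 19 1996.
April 1996: Fri Apr 19 1996.

Fri Apr 19 1996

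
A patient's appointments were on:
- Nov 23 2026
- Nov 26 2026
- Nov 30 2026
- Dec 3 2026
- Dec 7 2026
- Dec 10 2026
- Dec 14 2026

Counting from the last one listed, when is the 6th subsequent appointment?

The gap pattern 3, 4, 3, 4, 3, 4 repeats every 2 events.
These are the Mondays and Thursdays of each week.
Next Thursday: Dec 17 2026.
The following Monday is Dec 21 2026.
Next Thursday: Dec 24 2026.
The following Monday is Dec 28 2026.
Next Thursday: Dec 31 2026.
Next Monday: Jan 4 2027.

Jan 4 2027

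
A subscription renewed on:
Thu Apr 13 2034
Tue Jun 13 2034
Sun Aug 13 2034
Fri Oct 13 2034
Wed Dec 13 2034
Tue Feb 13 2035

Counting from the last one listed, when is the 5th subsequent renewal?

The day-of-month is always 13 (61, 61, 61, 61, 62 days between events).
So this recurs on the 13th of every 2 months.
Next: April 2035 → Fri Apr 13 2035.
June 2035: Wed Jun 13 2035.
Next: August 2035 → Mon Aug 13 2035.
October 2035: Sat Oct 13 2035.
Next: December 2035 → Thu Dec 13 2035.

Thu Dec 13 2035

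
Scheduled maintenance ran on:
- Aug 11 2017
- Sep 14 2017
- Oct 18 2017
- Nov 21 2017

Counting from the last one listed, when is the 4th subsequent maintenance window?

Apr 6 2018

The spacing is 34, 34, 34 days — always 34 days.
Nov 21 2017 + 34 days = Dec 25 2017.
Dec 25 2017 + 34 days = Jan 28 2018.
Jan 28 2018 + 34 days = Mar 3 2018.
Mar 3 2018 + 34 days = Apr 6 2018.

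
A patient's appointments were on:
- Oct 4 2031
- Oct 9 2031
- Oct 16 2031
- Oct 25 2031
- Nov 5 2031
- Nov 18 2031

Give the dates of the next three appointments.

Gaps: 5, 7, 9, 11, 13 days — each gap is 2 larger than the previous one.
Next gap: 15 days. Nov 18 2031 + 15 days = Dec 3 2031.
Next gap: 17 days. Dec 3 2031 + 17 days = Dec 20 2031.
Next gap: 19 days. Dec 20 2031 + 19 days = Jan 8 2032.

Dec 3 2031, Dec 20 2031, Jan 8 2032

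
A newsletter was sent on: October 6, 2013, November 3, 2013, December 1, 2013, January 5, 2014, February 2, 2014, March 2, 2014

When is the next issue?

April 6, 2014

All dates are Sundays, 28, 28, 35, 28, 28 days apart.
Specifically, the 1st Sunday of each month.
April 2014 — 1st Sunday is April 6, 2014.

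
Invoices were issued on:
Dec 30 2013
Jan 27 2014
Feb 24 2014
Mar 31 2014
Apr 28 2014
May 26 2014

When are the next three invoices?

Jun 30 2014, Jul 28 2014, Aug 25 2014

Every date is a Monday; gaps 28, 28, 35, 28, 28 days.
Each is the last Monday of its month (at least one falls on the 29th or later, ruling out '4th Monday').
Last Monday of June 2014: Jun 30 2014.
July 2014 ends with Monday Jul 28 2014.
Last Monday of August 2014: Aug 25 2014.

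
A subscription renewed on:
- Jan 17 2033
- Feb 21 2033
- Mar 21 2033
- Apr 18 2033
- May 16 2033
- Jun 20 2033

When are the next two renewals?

All dates are Mondays, 35, 28, 28, 28, 35 days apart.
Specifically, the 3rd Monday of each month.
July 2033 — 3rd Monday is Jul 18 2033.
August 2033 — 3rd Monday is Aug 15 2033.

Jul 18 2033, Aug 15 2033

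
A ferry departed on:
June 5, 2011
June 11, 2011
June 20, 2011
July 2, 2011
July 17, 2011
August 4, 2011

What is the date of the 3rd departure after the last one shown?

October 15, 2011

The spacing grows by 3 each time: 6, 9, 12, 15, 18 days.
Next gap: 21 days. August 4, 2011 + 21 days = August 25, 2011.
Next gap: 24 days. August 25, 2011 + 24 days = September 18, 2011.
Next gap: 27 days. September 18, 2011 + 27 days = October 15, 2011.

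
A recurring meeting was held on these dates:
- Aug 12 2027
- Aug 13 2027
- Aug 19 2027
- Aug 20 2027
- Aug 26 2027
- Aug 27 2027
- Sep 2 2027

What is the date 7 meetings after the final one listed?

Gaps: 1, 6, 1, 6, 1, 6 days — not constant, but cyclic with period 2.
The events fall on every Thursday and Friday.
The following Friday is Sep 3 2027.
The following Thursday is Sep 9 2027.
The following Friday is Sep 10 2027.
Next Thursday: Sep 16 2027.
The following Friday is Sep 17 2027.
Next Thursday: Sep 23 2027.
Next Friday: Sep 24 2027.

Sep 24 2027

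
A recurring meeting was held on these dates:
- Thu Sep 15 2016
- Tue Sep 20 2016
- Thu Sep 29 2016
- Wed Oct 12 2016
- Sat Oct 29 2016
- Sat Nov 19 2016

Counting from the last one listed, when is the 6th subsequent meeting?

Sat Jun 17 2017

Gaps: 5, 9, 13, 17, 21 days — each gap is 4 larger than the previous one.
Next gap: 25 days. Sat Nov 19 2016 + 25 days = Wed Dec 14 2016.
Next gap: 29 days. Wed Dec 14 2016 + 29 days = Thu Jan 12 2017.
Next gap: 33 days. Thu Jan 12 2017 + 33 days = Tue Feb 14 2017.
Next gap: 37 days. Tue Feb 14 2017 + 37 days = Thu Mar 23 2017.
Next gap: 41 days. Thu Mar 23 2017 + 41 days = Wed May 3 2017.
Next gap: 45 days. Wed May 3 2017 + 45 days = Sat Jun 17 2017.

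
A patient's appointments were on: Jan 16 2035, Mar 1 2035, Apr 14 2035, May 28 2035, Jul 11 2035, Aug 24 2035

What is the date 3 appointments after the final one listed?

Every event comes 44 days after the last (44, 44, 44, 44, 44).
Aug 24 2035 + 44 days = Oct 7 2035.
Oct 7 2035 + 44 days = Nov 20 2035.
Nov 20 2035 + 44 days = Jan 3 2036.

Jan 3 2036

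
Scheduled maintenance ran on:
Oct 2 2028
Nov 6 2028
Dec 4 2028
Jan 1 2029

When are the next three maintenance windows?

Feb 5 2029, Mar 5 2029, Apr 2 2029

Gaps: 35, 28, 28 days — a mix of 28 and 35. Every date is a Monday.
Each is the 1st Monday of its month.
February 2029 — 1st Monday is Feb 5 2029.
March 2029 — 1st Monday is Mar 5 2029.
April 2029 — 1st Monday is Apr 2 2029.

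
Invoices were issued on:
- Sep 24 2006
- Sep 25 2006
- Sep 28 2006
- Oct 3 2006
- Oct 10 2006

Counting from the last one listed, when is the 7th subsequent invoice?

Jan 23 2007

Intervals are 1, 3, 5, 7 days — an arithmetic progression with common difference 2.
Next gap: 9 days. Oct 10 2006 + 9 days = Oct 19 2006.
Next gap: 11 days. Oct 19 2006 + 11 days = Oct 30 2006.
Next gap: 13 days. Oct 30 2006 + 13 days = Nov 12 2006.
Next gap: 15 days. Nov 12 2006 + 15 days = Nov 27 2006.
Next gap: 17 days. Nov 27 2006 + 17 days = Dec 14 2006.
Next gap: 19 days. Dec 14 2006 + 19 days = Jan 2 2007.
Next gap: 21 days. Jan 2 2007 + 21 days = Jan 23 2007.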